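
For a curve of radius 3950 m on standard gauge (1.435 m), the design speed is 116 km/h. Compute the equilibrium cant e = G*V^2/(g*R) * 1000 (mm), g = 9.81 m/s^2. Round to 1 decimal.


Convert speed: V = 116 / 3.6 = 32.2222 m/s
Apply formula: e = 1.435 * 32.2222^2 / (9.81 * 3950)
e = 1.435 * 1038.2716 / 38749.5
e = 0.03845 m = 38.5 mm

38.5


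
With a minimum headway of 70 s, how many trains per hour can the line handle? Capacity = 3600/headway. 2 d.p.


Capacity = 3600 / headway
Capacity = 3600 / 70
Capacity = 51.43 trains/hour

51.43


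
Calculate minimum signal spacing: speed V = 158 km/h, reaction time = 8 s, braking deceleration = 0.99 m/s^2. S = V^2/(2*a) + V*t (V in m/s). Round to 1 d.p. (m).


V = 158 / 3.6 = 43.8889 m/s
Braking distance = 43.8889^2 / (2*0.99) = 972.8457 m
Sighting distance = 43.8889 * 8 = 351.1111 m
S = 972.8457 + 351.1111 = 1324.0 m

1324.0


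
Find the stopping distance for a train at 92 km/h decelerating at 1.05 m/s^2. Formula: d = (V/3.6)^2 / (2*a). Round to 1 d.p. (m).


Convert speed: V = 92 / 3.6 = 25.5556 m/s
V^2 = 653.0864
d = 653.0864 / (2 * 1.05)
d = 653.0864 / 2.1
d = 311.0 m

311.0


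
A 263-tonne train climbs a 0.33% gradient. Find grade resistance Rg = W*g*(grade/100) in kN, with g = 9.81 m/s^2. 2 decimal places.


Rg = W * 9.81 * grade / 100
Rg = 263 * 9.81 * 0.33 / 100
Rg = 2580.03 * 0.0033
Rg = 8.51 kN

8.51


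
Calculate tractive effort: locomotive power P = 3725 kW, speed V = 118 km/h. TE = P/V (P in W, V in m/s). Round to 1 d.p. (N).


Convert: P = 3725 kW = 3725000 W
V = 118 / 3.6 = 32.7778 m/s
TE = 3725000 / 32.7778
TE = 113644.1 N

113644.1


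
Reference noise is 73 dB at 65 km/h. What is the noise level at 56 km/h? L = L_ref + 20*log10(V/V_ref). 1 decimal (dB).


V/V_ref = 56 / 65 = 0.861538
log10(0.861538) = -0.064725
20 * -0.064725 = -1.2945
L = 73 + -1.2945 = 71.7 dB

71.7


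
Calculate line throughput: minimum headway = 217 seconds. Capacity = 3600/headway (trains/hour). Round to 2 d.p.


Capacity = 3600 / headway
Capacity = 3600 / 217
Capacity = 16.59 trains/hour

16.59


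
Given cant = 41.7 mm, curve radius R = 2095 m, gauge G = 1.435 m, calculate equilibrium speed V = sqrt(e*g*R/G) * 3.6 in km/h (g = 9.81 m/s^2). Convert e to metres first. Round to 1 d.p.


Convert cant: e = 41.7 mm = 0.0417 m
V_ms = sqrt(0.0417 * 9.81 * 2095 / 1.435)
V_ms = sqrt(597.223913) = 24.4382 m/s
V = 24.4382 * 3.6 = 88.0 km/h

88.0


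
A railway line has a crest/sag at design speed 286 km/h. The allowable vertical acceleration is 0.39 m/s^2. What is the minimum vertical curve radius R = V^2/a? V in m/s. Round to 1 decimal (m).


Convert speed: V = 286 / 3.6 = 79.4444 m/s
V^2 = 6311.4198 m^2/s^2
R_v = 6311.4198 / 0.39
R_v = 16183.1 m

16183.1


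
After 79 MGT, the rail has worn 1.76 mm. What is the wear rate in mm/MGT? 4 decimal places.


Wear rate = total wear / cumulative tonnage
Rate = 1.76 / 79
Rate = 0.0223 mm/MGT

0.0223


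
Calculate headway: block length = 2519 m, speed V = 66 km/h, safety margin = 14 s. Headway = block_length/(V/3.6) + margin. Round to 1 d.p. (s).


V = 66 / 3.6 = 18.3333 m/s
Block traversal time = 2519 / 18.3333 = 137.4 s
Headway = 137.4 + 14
Headway = 151.4 s

151.4


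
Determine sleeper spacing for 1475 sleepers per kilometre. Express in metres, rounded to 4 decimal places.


Spacing = 1000 m / number of sleepers
Spacing = 1000 / 1475
Spacing = 0.6780 m

0.6780


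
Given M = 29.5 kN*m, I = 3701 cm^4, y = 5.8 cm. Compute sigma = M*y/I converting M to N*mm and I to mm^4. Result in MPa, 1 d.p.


Convert units:
M = 29.5 kN*m = 29500000 N*mm
y = 5.8 cm = 58 mm
I = 3701 cm^4 = 37010000 mm^4
sigma = 29500000 * 58 / 37010000
sigma = 46.2 MPa

46.2


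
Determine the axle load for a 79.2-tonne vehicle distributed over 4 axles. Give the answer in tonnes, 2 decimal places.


Load per axle = total weight / number of axles
Load = 79.2 / 4
Load = 19.80 tonnes

19.80


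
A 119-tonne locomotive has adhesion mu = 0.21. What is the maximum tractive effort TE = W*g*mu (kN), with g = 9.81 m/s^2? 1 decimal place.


TE_max = W * g * mu
TE_max = 119 * 9.81 * 0.21
TE_max = 1167.39 * 0.21
TE_max = 245.2 kN

245.2


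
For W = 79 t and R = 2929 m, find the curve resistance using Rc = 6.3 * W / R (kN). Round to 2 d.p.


Rc = 6.3 * W / R
Rc = 6.3 * 79 / 2929
Rc = 497.7 / 2929
Rc = 0.17 kN

0.17


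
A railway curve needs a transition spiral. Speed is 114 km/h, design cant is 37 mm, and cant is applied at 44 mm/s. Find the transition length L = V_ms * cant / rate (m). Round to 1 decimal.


Convert speed: V = 114 / 3.6 = 31.6667 m/s
L = 31.6667 * 37 / 44
L = 1171.6667 / 44
L = 26.6 m

26.6


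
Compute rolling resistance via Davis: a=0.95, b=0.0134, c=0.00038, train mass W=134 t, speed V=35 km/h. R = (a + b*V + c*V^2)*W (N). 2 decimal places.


b*V = 0.0134 * 35 = 0.469
c*V^2 = 0.00038 * 1225 = 0.4655
R_per_t = 0.95 + 0.469 + 0.4655 = 1.8845 N/t
R_total = 1.8845 * 134 = 252.52 N

252.52


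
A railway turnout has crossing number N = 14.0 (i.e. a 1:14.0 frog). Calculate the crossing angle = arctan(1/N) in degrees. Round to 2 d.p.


1/N = 1/14.0 = 0.071429
angle = arctan(0.071429) = 0.071307 rad
angle = 0.071307 * 180/pi = 4.09 degrees

4.09


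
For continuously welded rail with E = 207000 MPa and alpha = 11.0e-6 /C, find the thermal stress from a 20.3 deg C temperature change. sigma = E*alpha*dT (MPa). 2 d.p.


sigma = E * alpha * dT
sigma = 207000 * 11.0e-6 * 20.3
sigma = 2.277 * 20.3
sigma = 46.22 MPa

46.22


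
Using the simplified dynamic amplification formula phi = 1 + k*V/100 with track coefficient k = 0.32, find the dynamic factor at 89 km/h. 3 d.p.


phi = 1 + k * V / 100
phi = 1 + 0.32 * 89 / 100
phi = 1 + 0.2848
phi = 1.285

1.285


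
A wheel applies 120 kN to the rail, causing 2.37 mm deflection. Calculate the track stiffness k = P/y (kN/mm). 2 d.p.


Track stiffness k = P / y
k = 120 / 2.37
k = 50.63 kN/mm

50.63


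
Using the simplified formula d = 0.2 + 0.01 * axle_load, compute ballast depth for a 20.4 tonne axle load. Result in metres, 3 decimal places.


d = 0.2 + 0.01 * 20.4
d = 0.2 + 0.204
d = 0.404 m

0.404


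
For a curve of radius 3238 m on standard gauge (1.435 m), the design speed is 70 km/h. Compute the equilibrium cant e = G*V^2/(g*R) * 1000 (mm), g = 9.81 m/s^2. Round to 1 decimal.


Convert speed: V = 70 / 3.6 = 19.4444 m/s
Apply formula: e = 1.435 * 19.4444^2 / (9.81 * 3238)
e = 1.435 * 378.0864 / 31764.78
e = 0.01708 m = 17.1 mm

17.1


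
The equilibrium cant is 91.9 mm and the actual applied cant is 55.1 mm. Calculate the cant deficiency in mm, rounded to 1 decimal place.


Cant deficiency = equilibrium cant - actual cant
CD = 91.9 - 55.1
CD = 36.8 mm

36.8


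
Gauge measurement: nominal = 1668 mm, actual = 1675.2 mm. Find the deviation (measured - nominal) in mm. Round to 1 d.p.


Deviation = measured - nominal
Deviation = 1675.2 - 1668
Deviation = 7.2 mm

7.2


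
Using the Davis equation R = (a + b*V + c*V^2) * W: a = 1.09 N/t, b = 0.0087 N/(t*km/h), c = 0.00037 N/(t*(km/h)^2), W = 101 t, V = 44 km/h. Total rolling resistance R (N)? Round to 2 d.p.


b*V = 0.0087 * 44 = 0.3828
c*V^2 = 0.00037 * 1936 = 0.71632
R_per_t = 1.09 + 0.3828 + 0.71632 = 2.18912 N/t
R_total = 2.18912 * 101 = 221.10 N

221.10


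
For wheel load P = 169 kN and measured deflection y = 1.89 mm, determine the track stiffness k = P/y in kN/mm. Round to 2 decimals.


Track stiffness k = P / y
k = 169 / 1.89
k = 89.42 kN/mm

89.42


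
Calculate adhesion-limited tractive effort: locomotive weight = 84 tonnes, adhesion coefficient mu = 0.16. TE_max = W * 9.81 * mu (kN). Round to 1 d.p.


TE_max = W * g * mu
TE_max = 84 * 9.81 * 0.16
TE_max = 824.04 * 0.16
TE_max = 131.8 kN

131.8


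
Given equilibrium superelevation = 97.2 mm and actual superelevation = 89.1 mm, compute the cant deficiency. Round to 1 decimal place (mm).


Cant deficiency = equilibrium cant - actual cant
CD = 97.2 - 89.1
CD = 8.1 mm

8.1


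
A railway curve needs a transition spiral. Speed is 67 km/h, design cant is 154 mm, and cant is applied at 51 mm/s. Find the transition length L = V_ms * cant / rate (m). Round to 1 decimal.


Convert speed: V = 67 / 3.6 = 18.6111 m/s
L = 18.6111 * 154 / 51
L = 2866.1111 / 51
L = 56.2 m

56.2


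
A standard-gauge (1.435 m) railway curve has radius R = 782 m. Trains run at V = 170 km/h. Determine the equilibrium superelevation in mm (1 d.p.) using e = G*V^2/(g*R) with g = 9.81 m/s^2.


Convert speed: V = 170 / 3.6 = 47.2222 m/s
Apply formula: e = 1.435 * 47.2222^2 / (9.81 * 782)
e = 1.435 * 2229.9383 / 7671.42
e = 0.417128 m = 417.1 mm

417.1


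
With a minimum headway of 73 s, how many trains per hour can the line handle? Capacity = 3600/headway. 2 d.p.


Capacity = 3600 / headway
Capacity = 3600 / 73
Capacity = 49.32 trains/hour

49.32


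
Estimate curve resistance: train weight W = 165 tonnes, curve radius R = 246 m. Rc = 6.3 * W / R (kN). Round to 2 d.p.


Rc = 6.3 * W / R
Rc = 6.3 * 165 / 246
Rc = 1039.5 / 246
Rc = 4.23 kN

4.23


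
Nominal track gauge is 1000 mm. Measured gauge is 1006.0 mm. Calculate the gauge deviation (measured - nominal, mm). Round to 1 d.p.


Deviation = measured - nominal
Deviation = 1006.0 - 1000
Deviation = 6.0 mm

6.0


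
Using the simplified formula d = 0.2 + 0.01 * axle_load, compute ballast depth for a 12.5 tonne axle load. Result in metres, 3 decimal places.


d = 0.2 + 0.01 * 12.5
d = 0.2 + 0.125
d = 0.325 m

0.325


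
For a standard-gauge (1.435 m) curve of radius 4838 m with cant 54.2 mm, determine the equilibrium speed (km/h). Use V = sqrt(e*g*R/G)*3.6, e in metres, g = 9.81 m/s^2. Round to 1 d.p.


Convert cant: e = 54.2 mm = 0.0542 m
V_ms = sqrt(0.0542 * 9.81 * 4838 / 1.435)
V_ms = sqrt(1792.595314) = 42.3391 m/s
V = 42.3391 * 3.6 = 152.4 km/h

152.4


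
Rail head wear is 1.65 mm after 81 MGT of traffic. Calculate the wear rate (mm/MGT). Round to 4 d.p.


Wear rate = total wear / cumulative tonnage
Rate = 1.65 / 81
Rate = 0.0204 mm/MGT

0.0204


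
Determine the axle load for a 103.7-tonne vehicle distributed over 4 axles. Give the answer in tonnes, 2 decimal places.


Load per axle = total weight / number of axles
Load = 103.7 / 4
Load = 25.93 tonnes

25.93


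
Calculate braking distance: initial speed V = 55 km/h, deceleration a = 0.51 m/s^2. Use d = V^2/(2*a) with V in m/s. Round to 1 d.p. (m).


Convert speed: V = 55 / 3.6 = 15.2778 m/s
V^2 = 233.4105
d = 233.4105 / (2 * 0.51)
d = 233.4105 / 1.02
d = 228.8 m

228.8


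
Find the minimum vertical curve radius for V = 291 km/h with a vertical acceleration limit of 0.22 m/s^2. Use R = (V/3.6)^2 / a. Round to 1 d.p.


Convert speed: V = 291 / 3.6 = 80.8333 m/s
V^2 = 6534.0278 m^2/s^2
R_v = 6534.0278 / 0.22
R_v = 29700.1 m

29700.1


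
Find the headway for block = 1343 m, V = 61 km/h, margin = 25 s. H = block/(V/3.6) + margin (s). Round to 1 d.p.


V = 61 / 3.6 = 16.9444 m/s
Block traversal time = 1343 / 16.9444 = 79.259 s
Headway = 79.259 + 25
Headway = 104.3 s

104.3


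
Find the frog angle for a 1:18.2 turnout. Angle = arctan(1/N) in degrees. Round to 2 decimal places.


1/N = 1/18.2 = 0.054945
angle = arctan(0.054945) = 0.05489 rad
angle = 0.05489 * 180/pi = 3.14 degrees

3.14


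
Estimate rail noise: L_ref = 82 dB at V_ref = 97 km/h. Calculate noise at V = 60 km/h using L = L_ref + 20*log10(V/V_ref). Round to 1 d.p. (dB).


V/V_ref = 60 / 97 = 0.618557
log10(0.618557) = -0.20862
20 * -0.20862 = -4.1724
L = 82 + -4.1724 = 77.8 dB

77.8


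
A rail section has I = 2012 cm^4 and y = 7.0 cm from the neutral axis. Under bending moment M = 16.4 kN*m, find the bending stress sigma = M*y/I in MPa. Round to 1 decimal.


Convert units:
M = 16.4 kN*m = 16400000 N*mm
y = 7.0 cm = 70 mm
I = 2012 cm^4 = 20120000 mm^4
sigma = 16400000 * 70 / 20120000
sigma = 57.1 MPa

57.1


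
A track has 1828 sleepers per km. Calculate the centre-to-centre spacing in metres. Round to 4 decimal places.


Spacing = 1000 m / number of sleepers
Spacing = 1000 / 1828
Spacing = 0.5470 m

0.5470


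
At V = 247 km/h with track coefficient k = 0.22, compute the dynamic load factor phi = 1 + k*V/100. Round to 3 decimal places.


phi = 1 + k * V / 100
phi = 1 + 0.22 * 247 / 100
phi = 1 + 0.5434
phi = 1.543

1.543


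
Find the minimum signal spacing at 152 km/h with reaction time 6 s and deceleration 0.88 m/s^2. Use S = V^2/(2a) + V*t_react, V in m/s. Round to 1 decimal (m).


V = 152 / 3.6 = 42.2222 m/s
Braking distance = 42.2222^2 / (2*0.88) = 1012.9068 m
Sighting distance = 42.2222 * 6 = 253.3333 m
S = 1012.9068 + 253.3333 = 1266.2 m

1266.2


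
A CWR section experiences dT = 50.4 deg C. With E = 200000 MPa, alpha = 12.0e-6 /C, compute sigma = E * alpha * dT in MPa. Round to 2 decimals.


sigma = E * alpha * dT
sigma = 200000 * 12.0e-6 * 50.4
sigma = 2.4 * 50.4
sigma = 120.96 MPa

120.96


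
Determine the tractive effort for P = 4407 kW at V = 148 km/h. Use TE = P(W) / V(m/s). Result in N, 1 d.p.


Convert: P = 4407 kW = 4407000 W
V = 148 / 3.6 = 41.1111 m/s
TE = 4407000 / 41.1111
TE = 107197.3 N

107197.3


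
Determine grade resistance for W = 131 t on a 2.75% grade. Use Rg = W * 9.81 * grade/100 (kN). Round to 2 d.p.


Rg = W * 9.81 * grade / 100
Rg = 131 * 9.81 * 2.75 / 100
Rg = 1285.11 * 0.0275
Rg = 35.34 kN

35.34


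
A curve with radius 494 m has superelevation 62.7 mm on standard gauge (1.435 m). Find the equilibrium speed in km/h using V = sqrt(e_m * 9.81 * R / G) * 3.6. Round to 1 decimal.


Convert cant: e = 62.7 mm = 0.0627 m
V_ms = sqrt(0.0627 * 9.81 * 494 / 1.435)
V_ms = sqrt(211.744236) = 14.5514 m/s
V = 14.5514 * 3.6 = 52.4 km/h

52.4


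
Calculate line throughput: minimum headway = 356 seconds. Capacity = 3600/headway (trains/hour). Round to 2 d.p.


Capacity = 3600 / headway
Capacity = 3600 / 356
Capacity = 10.11 trains/hour

10.11


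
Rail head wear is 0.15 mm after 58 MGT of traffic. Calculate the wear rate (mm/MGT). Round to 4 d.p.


Wear rate = total wear / cumulative tonnage
Rate = 0.15 / 58
Rate = 0.0026 mm/MGT

0.0026


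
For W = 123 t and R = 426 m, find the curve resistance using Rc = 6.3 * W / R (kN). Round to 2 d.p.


Rc = 6.3 * W / R
Rc = 6.3 * 123 / 426
Rc = 774.9 / 426
Rc = 1.82 kN

1.82


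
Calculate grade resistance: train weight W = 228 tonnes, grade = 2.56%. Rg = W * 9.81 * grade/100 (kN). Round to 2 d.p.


Rg = W * 9.81 * grade / 100
Rg = 228 * 9.81 * 2.56 / 100
Rg = 2236.68 * 0.0256
Rg = 57.26 kN

57.26


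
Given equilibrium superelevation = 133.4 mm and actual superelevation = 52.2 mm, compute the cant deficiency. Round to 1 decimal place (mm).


Cant deficiency = equilibrium cant - actual cant
CD = 133.4 - 52.2
CD = 81.2 mm

81.2


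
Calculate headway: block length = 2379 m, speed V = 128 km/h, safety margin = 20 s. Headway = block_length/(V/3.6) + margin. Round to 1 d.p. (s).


V = 128 / 3.6 = 35.5556 m/s
Block traversal time = 2379 / 35.5556 = 66.9094 s
Headway = 66.9094 + 20
Headway = 86.9 s

86.9


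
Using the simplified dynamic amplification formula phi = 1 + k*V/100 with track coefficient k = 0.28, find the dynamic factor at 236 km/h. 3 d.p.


phi = 1 + k * V / 100
phi = 1 + 0.28 * 236 / 100
phi = 1 + 0.6608
phi = 1.661

1.661


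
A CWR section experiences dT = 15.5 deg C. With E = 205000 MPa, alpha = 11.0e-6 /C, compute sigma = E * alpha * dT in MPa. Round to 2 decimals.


sigma = E * alpha * dT
sigma = 205000 * 11.0e-6 * 15.5
sigma = 2.255 * 15.5
sigma = 34.95 MPa

34.95


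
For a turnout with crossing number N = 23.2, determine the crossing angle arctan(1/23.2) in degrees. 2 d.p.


1/N = 1/23.2 = 0.043103
angle = arctan(0.043103) = 0.043077 rad
angle = 0.043077 * 180/pi = 2.47 degrees

2.47


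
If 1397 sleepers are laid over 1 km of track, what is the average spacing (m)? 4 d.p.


Spacing = 1000 m / number of sleepers
Spacing = 1000 / 1397
Spacing = 0.7158 m

0.7158


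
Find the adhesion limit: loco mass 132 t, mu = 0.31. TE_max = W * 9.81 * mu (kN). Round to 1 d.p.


TE_max = W * g * mu
TE_max = 132 * 9.81 * 0.31
TE_max = 1294.92 * 0.31
TE_max = 401.4 kN

401.4


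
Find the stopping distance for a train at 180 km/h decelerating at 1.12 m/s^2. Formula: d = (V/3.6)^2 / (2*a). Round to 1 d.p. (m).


Convert speed: V = 180 / 3.6 = 50.0 m/s
V^2 = 2500.0
d = 2500.0 / (2 * 1.12)
d = 2500.0 / 2.24
d = 1116.1 m

1116.1


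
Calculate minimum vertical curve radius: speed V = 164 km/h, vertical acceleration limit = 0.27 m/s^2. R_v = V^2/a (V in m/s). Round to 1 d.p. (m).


Convert speed: V = 164 / 3.6 = 45.5556 m/s
V^2 = 2075.3086 m^2/s^2
R_v = 2075.3086 / 0.27
R_v = 7686.3 m

7686.3


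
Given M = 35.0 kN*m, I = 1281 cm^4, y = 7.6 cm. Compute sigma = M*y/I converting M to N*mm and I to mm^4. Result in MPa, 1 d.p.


Convert units:
M = 35.0 kN*m = 35000000 N*mm
y = 7.6 cm = 76 mm
I = 1281 cm^4 = 12810000 mm^4
sigma = 35000000 * 76 / 12810000
sigma = 207.7 MPa

207.7


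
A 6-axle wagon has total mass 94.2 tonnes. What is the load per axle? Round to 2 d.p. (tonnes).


Load per axle = total weight / number of axles
Load = 94.2 / 6
Load = 15.70 tonnes

15.70


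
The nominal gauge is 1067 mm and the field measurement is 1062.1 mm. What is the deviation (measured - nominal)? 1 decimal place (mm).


Deviation = measured - nominal
Deviation = 1062.1 - 1067
Deviation = -4.9 mm

-4.9


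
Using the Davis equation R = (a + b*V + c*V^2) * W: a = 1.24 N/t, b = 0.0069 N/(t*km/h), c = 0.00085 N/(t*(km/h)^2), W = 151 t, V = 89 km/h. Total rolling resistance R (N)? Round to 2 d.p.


b*V = 0.0069 * 89 = 0.6141
c*V^2 = 0.00085 * 7921 = 6.73285
R_per_t = 1.24 + 0.6141 + 6.73285 = 8.58695 N/t
R_total = 8.58695 * 151 = 1296.63 N

1296.63


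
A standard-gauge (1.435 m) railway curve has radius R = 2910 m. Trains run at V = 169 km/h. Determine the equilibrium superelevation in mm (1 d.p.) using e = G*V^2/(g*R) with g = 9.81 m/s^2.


Convert speed: V = 169 / 3.6 = 46.9444 m/s
Apply formula: e = 1.435 * 46.9444^2 / (9.81 * 2910)
e = 1.435 * 2203.7809 / 28547.1
e = 0.110779 m = 110.8 mm

110.8


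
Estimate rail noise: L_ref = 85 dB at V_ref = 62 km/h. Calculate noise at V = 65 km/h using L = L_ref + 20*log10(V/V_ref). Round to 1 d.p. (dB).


V/V_ref = 65 / 62 = 1.048387
log10(1.048387) = 0.020522
20 * 0.020522 = 0.4104
L = 85 + 0.4104 = 85.4 dB

85.4


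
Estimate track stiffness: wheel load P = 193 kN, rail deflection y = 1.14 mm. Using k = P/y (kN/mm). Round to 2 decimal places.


Track stiffness k = P / y
k = 193 / 1.14
k = 169.30 kN/mm

169.30


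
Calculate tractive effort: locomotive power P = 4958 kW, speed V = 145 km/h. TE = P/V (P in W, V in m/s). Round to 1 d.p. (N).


Convert: P = 4958 kW = 4958000 W
V = 145 / 3.6 = 40.2778 m/s
TE = 4958000 / 40.2778
TE = 123095.2 N

123095.2


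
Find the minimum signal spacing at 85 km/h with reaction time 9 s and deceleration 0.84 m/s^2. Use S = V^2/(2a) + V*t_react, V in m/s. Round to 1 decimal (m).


V = 85 / 3.6 = 23.6111 m/s
Braking distance = 23.6111^2 / (2*0.84) = 331.8361 m
Sighting distance = 23.6111 * 9 = 212.5 m
S = 331.8361 + 212.5 = 544.3 m

544.3


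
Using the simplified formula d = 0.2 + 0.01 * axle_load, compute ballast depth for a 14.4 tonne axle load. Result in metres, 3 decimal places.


d = 0.2 + 0.01 * 14.4
d = 0.2 + 0.144
d = 0.344 m

0.344


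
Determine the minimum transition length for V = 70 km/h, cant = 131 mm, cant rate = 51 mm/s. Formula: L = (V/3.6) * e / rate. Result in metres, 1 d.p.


Convert speed: V = 70 / 3.6 = 19.4444 m/s
L = 19.4444 * 131 / 51
L = 2547.2222 / 51
L = 49.9 m

49.9


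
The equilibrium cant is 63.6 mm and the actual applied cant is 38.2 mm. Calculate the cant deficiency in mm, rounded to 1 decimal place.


Cant deficiency = equilibrium cant - actual cant
CD = 63.6 - 38.2
CD = 25.4 mm

25.4


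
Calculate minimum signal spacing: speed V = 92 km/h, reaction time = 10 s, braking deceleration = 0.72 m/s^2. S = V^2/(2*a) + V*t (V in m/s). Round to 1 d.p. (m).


V = 92 / 3.6 = 25.5556 m/s
Braking distance = 25.5556^2 / (2*0.72) = 453.5322 m
Sighting distance = 25.5556 * 10 = 255.5556 m
S = 453.5322 + 255.5556 = 709.1 m

709.1


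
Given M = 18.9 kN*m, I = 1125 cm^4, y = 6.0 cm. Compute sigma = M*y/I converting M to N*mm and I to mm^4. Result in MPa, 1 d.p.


Convert units:
M = 18.9 kN*m = 18900000 N*mm
y = 6.0 cm = 60 mm
I = 1125 cm^4 = 11250000 mm^4
sigma = 18900000 * 60 / 11250000
sigma = 100.8 MPa

100.8


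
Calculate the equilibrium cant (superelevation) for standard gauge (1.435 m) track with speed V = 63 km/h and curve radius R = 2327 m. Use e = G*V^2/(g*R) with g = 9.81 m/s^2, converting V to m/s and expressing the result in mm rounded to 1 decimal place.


Convert speed: V = 63 / 3.6 = 17.5 m/s
Apply formula: e = 1.435 * 17.5^2 / (9.81 * 2327)
e = 1.435 * 306.25 / 22827.87
e = 0.019251 m = 19.3 mm

19.3


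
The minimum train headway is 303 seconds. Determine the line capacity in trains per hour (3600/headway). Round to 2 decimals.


Capacity = 3600 / headway
Capacity = 3600 / 303
Capacity = 11.88 trains/hour

11.88


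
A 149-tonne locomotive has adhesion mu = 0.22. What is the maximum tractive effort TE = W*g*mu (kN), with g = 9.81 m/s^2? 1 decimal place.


TE_max = W * g * mu
TE_max = 149 * 9.81 * 0.22
TE_max = 1461.69 * 0.22
TE_max = 321.6 kN

321.6


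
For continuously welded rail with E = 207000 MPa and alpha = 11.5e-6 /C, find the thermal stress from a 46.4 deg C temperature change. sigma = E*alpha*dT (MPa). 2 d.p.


sigma = E * alpha * dT
sigma = 207000 * 11.5e-6 * 46.4
sigma = 2.3805 * 46.4
sigma = 110.46 MPa

110.46


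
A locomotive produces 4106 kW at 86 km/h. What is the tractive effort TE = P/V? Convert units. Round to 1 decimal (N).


Convert: P = 4106 kW = 4106000 W
V = 86 / 3.6 = 23.8889 m/s
TE = 4106000 / 23.8889
TE = 171879.1 N

171879.1


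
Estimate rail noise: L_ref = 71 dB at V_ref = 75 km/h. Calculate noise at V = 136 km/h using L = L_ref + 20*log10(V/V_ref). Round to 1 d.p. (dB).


V/V_ref = 136 / 75 = 1.813333
log10(1.813333) = 0.258478
20 * 0.258478 = 5.1696
L = 71 + 5.1696 = 76.2 dB

76.2


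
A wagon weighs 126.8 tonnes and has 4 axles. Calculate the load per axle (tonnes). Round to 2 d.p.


Load per axle = total weight / number of axles
Load = 126.8 / 4
Load = 31.70 tonnes

31.70


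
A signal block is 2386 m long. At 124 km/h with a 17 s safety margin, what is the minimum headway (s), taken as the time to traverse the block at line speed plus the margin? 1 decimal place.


V = 124 / 3.6 = 34.4444 m/s
Block traversal time = 2386 / 34.4444 = 69.271 s
Headway = 69.271 + 17
Headway = 86.3 s

86.3


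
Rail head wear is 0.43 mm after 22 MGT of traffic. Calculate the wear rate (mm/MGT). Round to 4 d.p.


Wear rate = total wear / cumulative tonnage
Rate = 0.43 / 22
Rate = 0.0195 mm/MGT

0.0195


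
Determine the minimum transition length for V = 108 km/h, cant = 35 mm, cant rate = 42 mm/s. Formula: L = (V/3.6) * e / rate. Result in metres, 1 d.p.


Convert speed: V = 108 / 3.6 = 30.0 m/s
L = 30.0 * 35 / 42
L = 1050.0 / 42
L = 25.0 m

25.0


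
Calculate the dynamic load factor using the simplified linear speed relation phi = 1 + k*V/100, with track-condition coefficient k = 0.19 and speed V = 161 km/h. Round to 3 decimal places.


phi = 1 + k * V / 100
phi = 1 + 0.19 * 161 / 100
phi = 1 + 0.3059
phi = 1.306

1.306


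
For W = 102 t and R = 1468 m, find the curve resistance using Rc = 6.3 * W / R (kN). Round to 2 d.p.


Rc = 6.3 * W / R
Rc = 6.3 * 102 / 1468
Rc = 642.6 / 1468
Rc = 0.44 kN

0.44


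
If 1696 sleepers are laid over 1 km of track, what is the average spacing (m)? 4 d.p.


Spacing = 1000 m / number of sleepers
Spacing = 1000 / 1696
Spacing = 0.5896 m

0.5896


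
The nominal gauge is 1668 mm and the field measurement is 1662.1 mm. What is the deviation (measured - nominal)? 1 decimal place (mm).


Deviation = measured - nominal
Deviation = 1662.1 - 1668
Deviation = -5.9 mm

-5.9


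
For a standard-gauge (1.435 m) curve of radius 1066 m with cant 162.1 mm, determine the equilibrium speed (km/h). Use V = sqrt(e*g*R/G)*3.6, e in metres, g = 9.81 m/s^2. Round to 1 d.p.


Convert cant: e = 162.1 mm = 0.1621 m
V_ms = sqrt(0.1621 * 9.81 * 1066 / 1.435)
V_ms = sqrt(1181.292171) = 34.3699 m/s
V = 34.3699 * 3.6 = 123.7 km/h

123.7


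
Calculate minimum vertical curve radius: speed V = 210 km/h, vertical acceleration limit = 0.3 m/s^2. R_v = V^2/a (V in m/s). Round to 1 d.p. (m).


Convert speed: V = 210 / 3.6 = 58.3333 m/s
V^2 = 3402.7778 m^2/s^2
R_v = 3402.7778 / 0.3
R_v = 11342.6 m

11342.6


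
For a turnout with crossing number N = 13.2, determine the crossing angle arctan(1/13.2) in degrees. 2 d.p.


1/N = 1/13.2 = 0.075758
angle = arctan(0.075758) = 0.075613 rad
angle = 0.075613 * 180/pi = 4.33 degrees

4.33


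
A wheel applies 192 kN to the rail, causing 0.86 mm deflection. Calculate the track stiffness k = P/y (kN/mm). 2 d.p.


Track stiffness k = P / y
k = 192 / 0.86
k = 223.26 kN/mm

223.26


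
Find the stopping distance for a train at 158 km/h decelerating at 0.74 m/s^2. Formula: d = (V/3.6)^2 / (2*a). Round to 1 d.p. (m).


Convert speed: V = 158 / 3.6 = 43.8889 m/s
V^2 = 1926.2346
d = 1926.2346 / (2 * 0.74)
d = 1926.2346 / 1.48
d = 1301.5 m

1301.5


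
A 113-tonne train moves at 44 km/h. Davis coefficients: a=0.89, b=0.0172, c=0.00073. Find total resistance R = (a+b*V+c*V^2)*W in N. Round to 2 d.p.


b*V = 0.0172 * 44 = 0.7568
c*V^2 = 0.00073 * 1936 = 1.41328
R_per_t = 0.89 + 0.7568 + 1.41328 = 3.06008 N/t
R_total = 3.06008 * 113 = 345.79 N

345.79


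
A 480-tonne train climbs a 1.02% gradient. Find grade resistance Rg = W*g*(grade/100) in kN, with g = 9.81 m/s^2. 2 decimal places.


Rg = W * 9.81 * grade / 100
Rg = 480 * 9.81 * 1.02 / 100
Rg = 4708.8 * 0.0102
Rg = 48.03 kN

48.03


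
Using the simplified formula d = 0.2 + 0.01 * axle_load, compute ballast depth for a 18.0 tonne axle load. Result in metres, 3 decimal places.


d = 0.2 + 0.01 * 18.0
d = 0.2 + 0.18
d = 0.380 m

0.380


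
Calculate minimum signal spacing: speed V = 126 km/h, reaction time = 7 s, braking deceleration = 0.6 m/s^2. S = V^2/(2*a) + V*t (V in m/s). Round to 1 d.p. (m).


V = 126 / 3.6 = 35.0 m/s
Braking distance = 35.0^2 / (2*0.6) = 1020.8333 m
Sighting distance = 35.0 * 7 = 245.0 m
S = 1020.8333 + 245.0 = 1265.8 m

1265.8


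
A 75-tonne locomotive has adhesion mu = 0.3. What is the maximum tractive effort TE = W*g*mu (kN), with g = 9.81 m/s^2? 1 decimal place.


TE_max = W * g * mu
TE_max = 75 * 9.81 * 0.3
TE_max = 735.75 * 0.3
TE_max = 220.7 kN

220.7


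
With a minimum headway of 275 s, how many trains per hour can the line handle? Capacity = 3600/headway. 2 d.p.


Capacity = 3600 / headway
Capacity = 3600 / 275
Capacity = 13.09 trains/hour

13.09


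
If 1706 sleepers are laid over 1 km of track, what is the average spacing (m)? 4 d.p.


Spacing = 1000 m / number of sleepers
Spacing = 1000 / 1706
Spacing = 0.5862 m

0.5862


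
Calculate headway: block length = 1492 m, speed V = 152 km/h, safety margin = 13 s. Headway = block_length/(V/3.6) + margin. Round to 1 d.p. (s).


V = 152 / 3.6 = 42.2222 m/s
Block traversal time = 1492 / 42.2222 = 35.3368 s
Headway = 35.3368 + 13
Headway = 48.3 s

48.3


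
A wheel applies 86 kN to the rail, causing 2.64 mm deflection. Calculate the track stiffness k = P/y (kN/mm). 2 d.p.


Track stiffness k = P / y
k = 86 / 2.64
k = 32.58 kN/mm

32.58


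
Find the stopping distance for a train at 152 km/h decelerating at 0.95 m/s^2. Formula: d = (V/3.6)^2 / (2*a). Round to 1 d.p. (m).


Convert speed: V = 152 / 3.6 = 42.2222 m/s
V^2 = 1782.716
d = 1782.716 / (2 * 0.95)
d = 1782.716 / 1.9
d = 938.3 m

938.3


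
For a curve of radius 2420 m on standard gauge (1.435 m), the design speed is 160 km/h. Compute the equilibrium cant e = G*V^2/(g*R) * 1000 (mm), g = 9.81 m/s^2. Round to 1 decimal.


Convert speed: V = 160 / 3.6 = 44.4444 m/s
Apply formula: e = 1.435 * 44.4444^2 / (9.81 * 2420)
e = 1.435 * 1975.3086 / 23740.2
e = 0.119399 m = 119.4 mm

119.4


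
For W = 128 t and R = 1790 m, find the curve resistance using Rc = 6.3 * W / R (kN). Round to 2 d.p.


Rc = 6.3 * W / R
Rc = 6.3 * 128 / 1790
Rc = 806.4 / 1790
Rc = 0.45 kN

0.45


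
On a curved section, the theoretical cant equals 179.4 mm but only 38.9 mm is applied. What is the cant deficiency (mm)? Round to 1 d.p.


Cant deficiency = equilibrium cant - actual cant
CD = 179.4 - 38.9
CD = 140.5 mm

140.5


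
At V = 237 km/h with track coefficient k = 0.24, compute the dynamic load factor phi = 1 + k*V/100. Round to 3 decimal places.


phi = 1 + k * V / 100
phi = 1 + 0.24 * 237 / 100
phi = 1 + 0.5688
phi = 1.569

1.569


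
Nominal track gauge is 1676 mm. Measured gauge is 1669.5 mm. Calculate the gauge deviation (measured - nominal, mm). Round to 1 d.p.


Deviation = measured - nominal
Deviation = 1669.5 - 1676
Deviation = -6.5 mm

-6.5


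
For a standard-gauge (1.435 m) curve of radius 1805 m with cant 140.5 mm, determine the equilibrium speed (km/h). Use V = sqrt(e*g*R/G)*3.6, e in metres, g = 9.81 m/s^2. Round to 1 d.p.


Convert cant: e = 140.5 mm = 0.1405 m
V_ms = sqrt(0.1405 * 9.81 * 1805 / 1.435)
V_ms = sqrt(1733.686777) = 41.6376 m/s
V = 41.6376 * 3.6 = 149.9 km/h

149.9


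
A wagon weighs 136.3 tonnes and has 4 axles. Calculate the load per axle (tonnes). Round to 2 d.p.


Load per axle = total weight / number of axles
Load = 136.3 / 4
Load = 34.08 tonnes

34.08


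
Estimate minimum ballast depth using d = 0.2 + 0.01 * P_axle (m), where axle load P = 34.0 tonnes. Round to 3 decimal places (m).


d = 0.2 + 0.01 * 34.0
d = 0.2 + 0.34
d = 0.540 m

0.540


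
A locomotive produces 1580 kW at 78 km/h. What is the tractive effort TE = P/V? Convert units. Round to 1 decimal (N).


Convert: P = 1580 kW = 1580000 W
V = 78 / 3.6 = 21.6667 m/s
TE = 1580000 / 21.6667
TE = 72923.1 N

72923.1


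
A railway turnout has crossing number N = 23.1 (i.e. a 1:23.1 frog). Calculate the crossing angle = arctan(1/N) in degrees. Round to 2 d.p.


1/N = 1/23.1 = 0.04329
angle = arctan(0.04329) = 0.043263 rad
angle = 0.043263 * 180/pi = 2.48 degrees

2.48


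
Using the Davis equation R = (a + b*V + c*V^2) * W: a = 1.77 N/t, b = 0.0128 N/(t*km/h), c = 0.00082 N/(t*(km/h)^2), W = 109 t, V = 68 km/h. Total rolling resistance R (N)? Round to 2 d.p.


b*V = 0.0128 * 68 = 0.8704
c*V^2 = 0.00082 * 4624 = 3.79168
R_per_t = 1.77 + 0.8704 + 3.79168 = 6.43208 N/t
R_total = 6.43208 * 109 = 701.10 N

701.10


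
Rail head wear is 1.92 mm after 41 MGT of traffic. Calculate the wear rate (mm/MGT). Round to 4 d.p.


Wear rate = total wear / cumulative tonnage
Rate = 1.92 / 41
Rate = 0.0468 mm/MGT

0.0468


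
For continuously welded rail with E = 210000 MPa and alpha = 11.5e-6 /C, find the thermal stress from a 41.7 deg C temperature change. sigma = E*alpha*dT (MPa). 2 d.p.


sigma = E * alpha * dT
sigma = 210000 * 11.5e-6 * 41.7
sigma = 2.415 * 41.7
sigma = 100.71 MPa

100.71


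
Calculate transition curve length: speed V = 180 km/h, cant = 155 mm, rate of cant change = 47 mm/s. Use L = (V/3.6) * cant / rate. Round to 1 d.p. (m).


Convert speed: V = 180 / 3.6 = 50.0 m/s
L = 50.0 * 155 / 47
L = 7750.0 / 47
L = 164.9 m

164.9


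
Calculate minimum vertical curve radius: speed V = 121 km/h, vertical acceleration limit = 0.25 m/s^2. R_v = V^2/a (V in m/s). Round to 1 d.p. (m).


Convert speed: V = 121 / 3.6 = 33.6111 m/s
V^2 = 1129.7068 m^2/s^2
R_v = 1129.7068 / 0.25
R_v = 4518.8 m

4518.8


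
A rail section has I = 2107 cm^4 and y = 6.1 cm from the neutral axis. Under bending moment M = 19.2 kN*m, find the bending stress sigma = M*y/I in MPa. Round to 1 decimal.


Convert units:
M = 19.2 kN*m = 19200000 N*mm
y = 6.1 cm = 61 mm
I = 2107 cm^4 = 21070000 mm^4
sigma = 19200000 * 61 / 21070000
sigma = 55.6 MPa

55.6


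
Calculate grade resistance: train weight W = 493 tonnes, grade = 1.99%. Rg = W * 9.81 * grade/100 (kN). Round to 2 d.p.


Rg = W * 9.81 * grade / 100
Rg = 493 * 9.81 * 1.99 / 100
Rg = 4836.33 * 0.0199
Rg = 96.24 kN

96.24


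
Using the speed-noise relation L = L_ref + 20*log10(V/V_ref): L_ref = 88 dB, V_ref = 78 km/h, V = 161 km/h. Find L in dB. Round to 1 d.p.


V/V_ref = 161 / 78 = 2.064103
log10(2.064103) = 0.314731
20 * 0.314731 = 6.2946
L = 88 + 6.2946 = 94.3 dB

94.3


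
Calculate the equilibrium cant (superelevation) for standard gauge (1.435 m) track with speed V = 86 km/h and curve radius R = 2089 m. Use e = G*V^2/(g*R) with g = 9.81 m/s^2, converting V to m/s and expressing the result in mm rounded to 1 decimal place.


Convert speed: V = 86 / 3.6 = 23.8889 m/s
Apply formula: e = 1.435 * 23.8889^2 / (9.81 * 2089)
e = 1.435 * 570.679 / 20493.09
e = 0.039961 m = 40.0 mm

40.0


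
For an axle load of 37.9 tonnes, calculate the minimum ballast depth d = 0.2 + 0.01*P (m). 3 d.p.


d = 0.2 + 0.01 * 37.9
d = 0.2 + 0.379
d = 0.579 m

0.579


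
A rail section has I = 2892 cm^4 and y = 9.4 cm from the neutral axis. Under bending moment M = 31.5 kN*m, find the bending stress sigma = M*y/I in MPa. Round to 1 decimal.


Convert units:
M = 31.5 kN*m = 31500000 N*mm
y = 9.4 cm = 94 mm
I = 2892 cm^4 = 28920000 mm^4
sigma = 31500000 * 94 / 28920000
sigma = 102.4 MPa

102.4


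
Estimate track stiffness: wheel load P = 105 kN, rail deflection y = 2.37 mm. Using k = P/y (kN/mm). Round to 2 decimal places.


Track stiffness k = P / y
k = 105 / 2.37
k = 44.30 kN/mm

44.30


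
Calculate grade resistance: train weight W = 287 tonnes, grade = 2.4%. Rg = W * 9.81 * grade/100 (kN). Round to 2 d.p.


Rg = W * 9.81 * grade / 100
Rg = 287 * 9.81 * 2.4 / 100
Rg = 2815.47 * 0.024
Rg = 67.57 kN

67.57


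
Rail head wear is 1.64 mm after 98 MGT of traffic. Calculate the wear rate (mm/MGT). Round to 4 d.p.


Wear rate = total wear / cumulative tonnage
Rate = 1.64 / 98
Rate = 0.0167 mm/MGT

0.0167


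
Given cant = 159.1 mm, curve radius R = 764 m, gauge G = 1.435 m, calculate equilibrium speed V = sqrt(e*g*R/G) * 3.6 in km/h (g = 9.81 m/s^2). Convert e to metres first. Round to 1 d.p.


Convert cant: e = 159.1 mm = 0.1591 m
V_ms = sqrt(0.1591 * 9.81 * 764 / 1.435)
V_ms = sqrt(830.961006) = 28.8264 m/s
V = 28.8264 * 3.6 = 103.8 km/h

103.8


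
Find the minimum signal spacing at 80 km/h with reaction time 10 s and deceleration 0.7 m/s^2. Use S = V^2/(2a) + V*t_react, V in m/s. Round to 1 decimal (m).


V = 80 / 3.6 = 22.2222 m/s
Braking distance = 22.2222^2 / (2*0.7) = 352.7337 m
Sighting distance = 22.2222 * 10 = 222.2222 m
S = 352.7337 + 222.2222 = 575.0 m

575.0


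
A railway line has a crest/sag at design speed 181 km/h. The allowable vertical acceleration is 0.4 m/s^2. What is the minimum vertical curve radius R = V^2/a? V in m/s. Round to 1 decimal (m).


Convert speed: V = 181 / 3.6 = 50.2778 m/s
V^2 = 2527.8549 m^2/s^2
R_v = 2527.8549 / 0.4
R_v = 6319.6 m

6319.6


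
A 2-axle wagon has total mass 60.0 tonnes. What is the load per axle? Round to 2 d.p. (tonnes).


Load per axle = total weight / number of axles
Load = 60.0 / 2
Load = 30.00 tonnes

30.00


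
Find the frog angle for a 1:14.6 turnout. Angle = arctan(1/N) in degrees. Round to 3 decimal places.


1/N = 1/14.6 = 0.068493
angle = arctan(0.068493) = 0.068386 rad
angle = 0.068386 * 180/pi = 3.918 degrees

3.918


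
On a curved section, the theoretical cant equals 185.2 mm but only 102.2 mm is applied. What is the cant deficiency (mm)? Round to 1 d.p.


Cant deficiency = equilibrium cant - actual cant
CD = 185.2 - 102.2
CD = 83.0 mm

83.0


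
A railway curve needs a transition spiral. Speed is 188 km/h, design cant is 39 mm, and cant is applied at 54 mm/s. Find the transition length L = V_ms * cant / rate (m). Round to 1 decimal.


Convert speed: V = 188 / 3.6 = 52.2222 m/s
L = 52.2222 * 39 / 54
L = 2036.6667 / 54
L = 37.7 m

37.7


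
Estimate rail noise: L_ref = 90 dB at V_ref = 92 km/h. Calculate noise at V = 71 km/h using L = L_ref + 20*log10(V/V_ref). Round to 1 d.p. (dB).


V/V_ref = 71 / 92 = 0.771739
log10(0.771739) = -0.112529
20 * -0.112529 = -2.2506
L = 90 + -2.2506 = 87.7 dB

87.7


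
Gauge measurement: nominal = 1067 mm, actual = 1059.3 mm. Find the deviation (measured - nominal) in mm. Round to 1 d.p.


Deviation = measured - nominal
Deviation = 1059.3 - 1067
Deviation = -7.7 mm

-7.7


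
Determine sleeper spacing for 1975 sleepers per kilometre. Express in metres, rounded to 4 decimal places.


Spacing = 1000 m / number of sleepers
Spacing = 1000 / 1975
Spacing = 0.5063 m

0.5063


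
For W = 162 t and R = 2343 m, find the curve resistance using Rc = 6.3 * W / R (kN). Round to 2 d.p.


Rc = 6.3 * W / R
Rc = 6.3 * 162 / 2343
Rc = 1020.6 / 2343
Rc = 0.44 kN

0.44


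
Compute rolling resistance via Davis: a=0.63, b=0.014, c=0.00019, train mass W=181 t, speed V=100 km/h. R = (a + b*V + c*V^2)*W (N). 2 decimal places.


b*V = 0.014 * 100 = 1.4
c*V^2 = 0.00019 * 10000 = 1.9
R_per_t = 0.63 + 1.4 + 1.9 = 3.93 N/t
R_total = 3.93 * 181 = 711.33 N

711.33


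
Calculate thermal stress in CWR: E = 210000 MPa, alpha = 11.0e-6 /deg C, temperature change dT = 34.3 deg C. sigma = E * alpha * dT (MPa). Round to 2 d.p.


sigma = E * alpha * dT
sigma = 210000 * 11.0e-6 * 34.3
sigma = 2.31 * 34.3
sigma = 79.23 MPa

79.23


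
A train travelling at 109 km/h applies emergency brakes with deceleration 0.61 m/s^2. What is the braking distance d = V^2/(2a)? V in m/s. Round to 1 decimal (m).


Convert speed: V = 109 / 3.6 = 30.2778 m/s
V^2 = 916.7438
d = 916.7438 / (2 * 0.61)
d = 916.7438 / 1.22
d = 751.4 m

751.4


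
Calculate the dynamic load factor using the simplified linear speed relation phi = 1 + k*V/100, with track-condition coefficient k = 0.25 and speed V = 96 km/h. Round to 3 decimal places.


phi = 1 + k * V / 100
phi = 1 + 0.25 * 96 / 100
phi = 1 + 0.24
phi = 1.240

1.240


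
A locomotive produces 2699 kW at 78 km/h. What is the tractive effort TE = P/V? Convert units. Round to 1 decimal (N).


Convert: P = 2699 kW = 2699000 W
V = 78 / 3.6 = 21.6667 m/s
TE = 2699000 / 21.6667
TE = 124569.2 N

124569.2


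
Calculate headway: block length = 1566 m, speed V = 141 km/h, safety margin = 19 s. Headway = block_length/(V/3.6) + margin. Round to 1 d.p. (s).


V = 141 / 3.6 = 39.1667 m/s
Block traversal time = 1566 / 39.1667 = 39.983 s
Headway = 39.983 + 19
Headway = 59.0 s

59.0


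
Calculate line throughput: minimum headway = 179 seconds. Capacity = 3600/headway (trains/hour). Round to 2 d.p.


Capacity = 3600 / headway
Capacity = 3600 / 179
Capacity = 20.11 trains/hour

20.11


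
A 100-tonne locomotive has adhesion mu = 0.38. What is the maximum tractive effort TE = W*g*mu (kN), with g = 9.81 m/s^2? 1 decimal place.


TE_max = W * g * mu
TE_max = 100 * 9.81 * 0.38
TE_max = 981.0 * 0.38
TE_max = 372.8 kN

372.8


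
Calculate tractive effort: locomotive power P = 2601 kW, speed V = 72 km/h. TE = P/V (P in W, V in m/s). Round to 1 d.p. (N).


Convert: P = 2601 kW = 2601000 W
V = 72 / 3.6 = 20.0 m/s
TE = 2601000 / 20.0
TE = 130050.0 N

130050.0


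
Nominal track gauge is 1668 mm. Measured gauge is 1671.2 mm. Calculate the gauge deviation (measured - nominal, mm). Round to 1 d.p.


Deviation = measured - nominal
Deviation = 1671.2 - 1668
Deviation = 3.2 mm

3.2


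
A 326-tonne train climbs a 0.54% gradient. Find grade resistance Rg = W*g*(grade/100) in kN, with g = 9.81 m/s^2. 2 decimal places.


Rg = W * 9.81 * grade / 100
Rg = 326 * 9.81 * 0.54 / 100
Rg = 3198.06 * 0.0054
Rg = 17.27 kN

17.27
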